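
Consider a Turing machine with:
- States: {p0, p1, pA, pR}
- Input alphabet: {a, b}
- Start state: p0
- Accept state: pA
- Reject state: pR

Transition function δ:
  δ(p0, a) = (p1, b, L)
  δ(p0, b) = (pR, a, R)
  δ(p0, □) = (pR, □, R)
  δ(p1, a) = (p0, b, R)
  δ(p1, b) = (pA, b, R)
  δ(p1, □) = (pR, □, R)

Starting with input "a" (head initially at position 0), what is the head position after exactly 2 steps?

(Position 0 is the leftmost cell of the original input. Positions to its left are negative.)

Execution trace (head position shown):
Step 0: [p0]a  (head at position 0)
Step 1: move left → [p1]□b  (head at position -1)
Step 2: move right → □[pR]b  (head at position 0)

After 2 steps, the head is at position 0.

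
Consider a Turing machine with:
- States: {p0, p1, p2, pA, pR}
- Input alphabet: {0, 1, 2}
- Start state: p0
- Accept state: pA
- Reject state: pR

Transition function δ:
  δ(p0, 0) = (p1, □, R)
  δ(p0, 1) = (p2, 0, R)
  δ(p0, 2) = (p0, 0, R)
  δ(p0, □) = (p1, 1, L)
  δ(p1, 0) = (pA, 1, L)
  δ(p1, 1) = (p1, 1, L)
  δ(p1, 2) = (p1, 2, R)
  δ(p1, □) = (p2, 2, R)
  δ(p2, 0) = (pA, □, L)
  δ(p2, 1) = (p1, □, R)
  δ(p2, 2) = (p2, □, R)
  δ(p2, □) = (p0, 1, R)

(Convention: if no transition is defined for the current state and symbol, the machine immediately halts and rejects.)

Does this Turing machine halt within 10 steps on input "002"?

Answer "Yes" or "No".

Execution trace:
Initial: [p0]002
Step 1: δ(p0, 0) = (p1, □, R) → □[p1]02
Step 2: δ(p1, 0) = (pA, 1, L) → [pA]□12

The machine reaches the accept state pA and halts.
The machine halted after 2 steps (within the 10-step bound).

Answer: Yes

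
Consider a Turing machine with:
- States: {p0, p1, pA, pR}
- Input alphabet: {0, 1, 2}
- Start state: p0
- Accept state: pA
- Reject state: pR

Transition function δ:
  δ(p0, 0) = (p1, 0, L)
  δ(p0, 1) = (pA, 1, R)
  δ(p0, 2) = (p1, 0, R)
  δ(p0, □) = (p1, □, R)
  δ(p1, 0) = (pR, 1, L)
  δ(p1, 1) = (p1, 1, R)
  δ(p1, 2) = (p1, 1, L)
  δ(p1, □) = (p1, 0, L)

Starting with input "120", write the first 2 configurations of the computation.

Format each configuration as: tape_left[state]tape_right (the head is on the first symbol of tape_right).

Transitions applied:
Step 1: δ(p0, 1) = (pA, 1, R)

The first 2 configurations are:
[p0]120 ⊢ 1[pA]20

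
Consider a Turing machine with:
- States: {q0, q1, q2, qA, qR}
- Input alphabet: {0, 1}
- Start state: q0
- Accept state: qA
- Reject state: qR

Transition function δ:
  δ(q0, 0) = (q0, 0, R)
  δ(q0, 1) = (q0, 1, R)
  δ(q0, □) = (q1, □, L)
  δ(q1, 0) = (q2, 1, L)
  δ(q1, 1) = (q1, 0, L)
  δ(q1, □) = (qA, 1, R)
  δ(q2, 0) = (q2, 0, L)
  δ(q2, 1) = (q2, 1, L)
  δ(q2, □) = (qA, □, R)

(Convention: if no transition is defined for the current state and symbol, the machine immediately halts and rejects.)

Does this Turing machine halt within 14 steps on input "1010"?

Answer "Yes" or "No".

Execution trace:
Initial: [q0]1010
Step 1: δ(q0, 1) = (q0, 1, R) → 1[q0]010
Step 2: δ(q0, 0) = (q0, 0, R) → 10[q0]10
Step 3: δ(q0, 1) = (q0, 1, R) → 101[q0]0
Step 4: δ(q0, 0) = (q0, 0, R) → 1010[q0]□
Step 5: δ(q0, □) = (q1, □, L) → 101[q1]0□
Step 6: δ(q1, 0) = (q2, 1, L) → 10[q2]11□
Step 7: δ(q2, 1) = (q2, 1, L) → 1[q2]011□
Step 8: δ(q2, 0) = (q2, 0, L) → [q2]1011□
Step 9: δ(q2, 1) = (q2, 1, L) → [q2]□1011□
Step 10: δ(q2, □) = (qA, □, R) → □[qA]1011□

The machine reaches the accept state qA and halts.
The machine halted after 10 steps (within the 14-step bound).

Answer: Yes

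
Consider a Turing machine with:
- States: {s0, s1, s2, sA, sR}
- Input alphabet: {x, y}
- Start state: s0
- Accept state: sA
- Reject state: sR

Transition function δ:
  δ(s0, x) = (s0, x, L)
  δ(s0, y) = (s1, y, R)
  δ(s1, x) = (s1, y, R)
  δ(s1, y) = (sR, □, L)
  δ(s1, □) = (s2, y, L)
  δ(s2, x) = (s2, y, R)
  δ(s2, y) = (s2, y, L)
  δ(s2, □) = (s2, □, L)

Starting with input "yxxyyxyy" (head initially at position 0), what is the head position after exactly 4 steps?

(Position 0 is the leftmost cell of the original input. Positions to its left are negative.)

Execution trace (head position shown):
Step 0: [s0]yxxyyxyy  (head at position 0)
Step 1: move right → y[s1]xxyyxyy  (head at position 1)
Step 2: move right → yy[s1]xyyxyy  (head at position 2)
Step 3: move right → yyy[s1]yyxyy  (head at position 3)
Step 4: move left → yy[sR]y□yxyy  (head at position 2)

After 4 steps, the head is at position 2.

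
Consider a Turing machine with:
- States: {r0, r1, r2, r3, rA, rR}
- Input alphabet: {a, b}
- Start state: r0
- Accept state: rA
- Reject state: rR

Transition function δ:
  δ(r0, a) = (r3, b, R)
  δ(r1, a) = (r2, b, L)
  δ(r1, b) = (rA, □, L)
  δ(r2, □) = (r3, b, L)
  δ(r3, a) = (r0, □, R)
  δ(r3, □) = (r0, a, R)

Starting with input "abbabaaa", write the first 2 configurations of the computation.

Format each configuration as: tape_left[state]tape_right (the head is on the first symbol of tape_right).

Transitions applied:
Step 1: δ(r0, a) = (r3, b, R)

The first 2 configurations are:
[r0]abbabaaa ⊢ b[r3]bbabaaa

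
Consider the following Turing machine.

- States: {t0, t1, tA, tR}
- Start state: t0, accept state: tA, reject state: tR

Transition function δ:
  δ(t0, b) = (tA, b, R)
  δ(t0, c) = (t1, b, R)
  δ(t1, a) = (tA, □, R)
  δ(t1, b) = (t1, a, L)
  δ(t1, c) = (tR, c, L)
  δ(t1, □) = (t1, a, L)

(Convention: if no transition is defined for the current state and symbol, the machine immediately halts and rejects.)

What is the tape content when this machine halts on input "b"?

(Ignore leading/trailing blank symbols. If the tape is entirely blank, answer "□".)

Execution trace:
Initial: [t0]b
Step 1: δ(t0, b) = (tA, b, R) → b[tA]□

The machine reaches the accept state tA and halts.

Final tape (ignoring leading/trailing blanks): b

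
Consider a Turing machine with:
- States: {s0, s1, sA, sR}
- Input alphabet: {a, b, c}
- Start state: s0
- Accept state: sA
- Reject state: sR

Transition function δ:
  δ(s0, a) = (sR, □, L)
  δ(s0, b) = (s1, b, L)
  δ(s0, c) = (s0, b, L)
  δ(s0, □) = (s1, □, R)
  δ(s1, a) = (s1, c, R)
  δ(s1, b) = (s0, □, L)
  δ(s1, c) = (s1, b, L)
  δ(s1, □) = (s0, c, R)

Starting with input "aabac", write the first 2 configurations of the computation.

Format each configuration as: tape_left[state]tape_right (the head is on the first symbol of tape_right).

Transitions applied:
Step 1: δ(s0, a) = (sR, □, L)

The first 2 configurations are:
[s0]aabac ⊢ [sR]□□abac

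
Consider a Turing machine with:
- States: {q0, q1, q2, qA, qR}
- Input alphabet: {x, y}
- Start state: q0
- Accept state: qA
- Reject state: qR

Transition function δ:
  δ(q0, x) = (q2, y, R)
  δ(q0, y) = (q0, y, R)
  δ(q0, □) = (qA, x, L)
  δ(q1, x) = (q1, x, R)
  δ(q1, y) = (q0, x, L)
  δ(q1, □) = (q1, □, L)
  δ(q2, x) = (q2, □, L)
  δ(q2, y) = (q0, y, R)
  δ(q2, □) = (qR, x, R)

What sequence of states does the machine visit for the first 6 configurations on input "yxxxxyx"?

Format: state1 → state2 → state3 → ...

Execution trace:
Initial: [q0]yxxxxyx
Step 1: δ(q0, y) = (q0, y, R) → y[q0]xxxxyx
Step 2: δ(q0, x) = (q2, y, R) → yy[q2]xxxyx
Step 3: δ(q2, x) = (q2, □, L) → y[q2]y□xxyx
Step 4: δ(q2, y) = (q0, y, R) → yy[q0]□xxyx
Step 5: δ(q0, □) = (qA, x, L) → y[qA]yxxxyx

The machine reaches the accept state qA and halts.

State sequence: q0 → q0 → q2 → q2 → q0 → qA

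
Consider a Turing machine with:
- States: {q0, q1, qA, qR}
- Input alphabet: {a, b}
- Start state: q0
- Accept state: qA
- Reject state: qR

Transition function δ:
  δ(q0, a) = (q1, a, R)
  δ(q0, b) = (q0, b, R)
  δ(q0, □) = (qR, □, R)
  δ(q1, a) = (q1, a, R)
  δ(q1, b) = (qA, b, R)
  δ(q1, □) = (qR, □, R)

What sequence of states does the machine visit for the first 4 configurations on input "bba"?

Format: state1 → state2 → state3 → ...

Execution trace:
Initial: [q0]bba
Step 1: δ(q0, b) = (q0, b, R) → b[q0]ba
Step 2: δ(q0, b) = (q0, b, R) → bb[q0]a
Step 3: δ(q0, a) = (q1, a, R) → bba[q1]□

State sequence: q0 → q0 → q0 → q1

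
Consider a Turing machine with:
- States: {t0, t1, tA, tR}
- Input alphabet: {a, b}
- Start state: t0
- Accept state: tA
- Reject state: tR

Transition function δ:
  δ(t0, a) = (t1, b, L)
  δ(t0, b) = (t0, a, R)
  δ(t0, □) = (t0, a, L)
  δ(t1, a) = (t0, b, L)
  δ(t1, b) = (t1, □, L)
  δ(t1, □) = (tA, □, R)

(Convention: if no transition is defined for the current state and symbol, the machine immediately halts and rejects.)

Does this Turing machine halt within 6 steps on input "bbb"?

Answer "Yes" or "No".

Execution trace:
Initial: [t0]bbb
Step 1: δ(t0, b) = (t0, a, R) → a[t0]bb
Step 2: δ(t0, b) = (t0, a, R) → aa[t0]b
Step 3: δ(t0, b) = (t0, a, R) → aaa[t0]□
Step 4: δ(t0, □) = (t0, a, L) → aa[t0]aa
Step 5: δ(t0, a) = (t1, b, L) → a[t1]aba
Step 6: δ(t1, a) = (t0, b, L) → [t0]abba

The machine has not reached a halting state after 6 steps.
The machine did not halt within the 6-step bound.

Answer: No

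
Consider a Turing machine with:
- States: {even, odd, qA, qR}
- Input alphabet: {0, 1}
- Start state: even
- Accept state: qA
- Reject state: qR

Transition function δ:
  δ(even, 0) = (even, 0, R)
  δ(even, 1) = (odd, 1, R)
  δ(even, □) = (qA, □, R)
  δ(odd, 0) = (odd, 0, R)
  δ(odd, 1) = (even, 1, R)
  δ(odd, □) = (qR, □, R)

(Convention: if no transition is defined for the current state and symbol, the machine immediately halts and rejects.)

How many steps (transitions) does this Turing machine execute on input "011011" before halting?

Execution trace:
Initial: [even]011011
Step 1: δ(even, 0) = (even, 0, R) → 0[even]11011
Step 2: δ(even, 1) = (odd, 1, R) → 01[odd]1011
Step 3: δ(odd, 1) = (even, 1, R) → 011[even]011
Step 4: δ(even, 0) = (even, 0, R) → 0110[even]11
Step 5: δ(even, 1) = (odd, 1, R) → 01101[odd]1
Step 6: δ(odd, 1) = (even, 1, R) → 011011[even]□
Step 7: δ(even, □) = (qA, □, R) → 011011□[qA]□

The machine reaches the accept state qA and halts.

The machine executed 7 steps before halting.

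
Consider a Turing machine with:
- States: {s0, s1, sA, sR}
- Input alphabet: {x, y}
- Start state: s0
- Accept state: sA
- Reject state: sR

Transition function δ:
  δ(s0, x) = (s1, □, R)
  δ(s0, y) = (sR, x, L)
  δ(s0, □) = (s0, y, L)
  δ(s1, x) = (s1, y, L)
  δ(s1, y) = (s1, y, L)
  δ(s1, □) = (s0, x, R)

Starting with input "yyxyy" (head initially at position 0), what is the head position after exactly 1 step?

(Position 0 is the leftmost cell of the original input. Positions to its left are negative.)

Execution trace (head position shown):
Step 0: [s0]yyxyy  (head at position 0)
Step 1: move left → [sR]□xyxyy  (head at position -1)

After 1 step, the head is at position -1.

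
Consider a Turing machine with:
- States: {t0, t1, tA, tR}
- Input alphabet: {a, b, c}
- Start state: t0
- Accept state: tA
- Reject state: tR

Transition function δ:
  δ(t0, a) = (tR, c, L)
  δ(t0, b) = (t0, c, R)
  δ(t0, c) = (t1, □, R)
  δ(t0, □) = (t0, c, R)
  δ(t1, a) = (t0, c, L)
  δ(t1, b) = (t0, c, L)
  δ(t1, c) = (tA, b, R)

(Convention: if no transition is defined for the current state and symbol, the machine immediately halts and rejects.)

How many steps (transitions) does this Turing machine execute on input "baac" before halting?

Execution trace:
Initial: [t0]baac
Step 1: δ(t0, b) = (t0, c, R) → c[t0]aac
Step 2: δ(t0, a) = (tR, c, L) → [tR]ccac

The machine reaches the reject state tR and halts.

The machine executed 2 steps before halting.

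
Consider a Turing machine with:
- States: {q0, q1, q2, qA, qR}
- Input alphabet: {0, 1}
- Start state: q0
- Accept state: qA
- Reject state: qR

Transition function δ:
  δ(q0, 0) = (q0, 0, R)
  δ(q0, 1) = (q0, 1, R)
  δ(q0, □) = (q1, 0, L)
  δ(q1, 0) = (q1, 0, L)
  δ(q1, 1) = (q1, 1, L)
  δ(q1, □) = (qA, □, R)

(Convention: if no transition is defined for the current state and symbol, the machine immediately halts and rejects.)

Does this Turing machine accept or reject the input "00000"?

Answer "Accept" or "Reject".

Execution trace:
Initial: [q0]00000
Step 1: δ(q0, 0) = (q0, 0, R) → 0[q0]0000
Step 2: δ(q0, 0) = (q0, 0, R) → 00[q0]000
Step 3: δ(q0, 0) = (q0, 0, R) → 000[q0]00
Step 4: δ(q0, 0) = (q0, 0, R) → 0000[q0]0
Step 5: δ(q0, 0) = (q0, 0, R) → 00000[q0]□
Step 6: δ(q0, □) = (q1, 0, L) → 0000[q1]00
Step 7: δ(q1, 0) = (q1, 0, L) → 000[q1]000
Step 8: δ(q1, 0) = (q1, 0, L) → 00[q1]0000
Step 9: δ(q1, 0) = (q1, 0, L) → 0[q1]00000
Step 10: δ(q1, 0) = (q1, 0, L) → [q1]000000
Step 11: δ(q1, 0) = (q1, 0, L) → [q1]□000000
Step 12: δ(q1, □) = (qA, □, R) → □[qA]000000

The machine reaches the accept state qA and halts.

Answer: Accept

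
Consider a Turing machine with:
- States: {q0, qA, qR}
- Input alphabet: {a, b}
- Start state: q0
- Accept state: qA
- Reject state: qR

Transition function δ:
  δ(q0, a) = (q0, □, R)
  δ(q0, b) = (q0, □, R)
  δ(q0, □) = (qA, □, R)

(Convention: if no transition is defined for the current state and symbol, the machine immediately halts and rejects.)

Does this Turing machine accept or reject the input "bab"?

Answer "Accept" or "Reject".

Execution trace:
Initial: [q0]bab
Step 1: δ(q0, b) = (q0, □, R) → □[q0]ab
Step 2: δ(q0, a) = (q0, □, R) → □□[q0]b
Step 3: δ(q0, b) = (q0, □, R) → □□□[q0]□
Step 4: δ(q0, □) = (qA, □, R) → □□□□[qA]□

The machine reaches the accept state qA and halts.

Answer: Accept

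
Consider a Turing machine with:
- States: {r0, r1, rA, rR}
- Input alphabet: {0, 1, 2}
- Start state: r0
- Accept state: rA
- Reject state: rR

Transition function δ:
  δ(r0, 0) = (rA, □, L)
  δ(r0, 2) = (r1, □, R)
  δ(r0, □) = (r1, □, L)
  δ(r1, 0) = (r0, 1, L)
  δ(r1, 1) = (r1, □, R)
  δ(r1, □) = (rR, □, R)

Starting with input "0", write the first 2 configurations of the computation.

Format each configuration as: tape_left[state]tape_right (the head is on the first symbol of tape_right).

Transitions applied:
Step 1: δ(r0, 0) = (rA, □, L)

The first 2 configurations are:
[r0]0 ⊢ [rA]□□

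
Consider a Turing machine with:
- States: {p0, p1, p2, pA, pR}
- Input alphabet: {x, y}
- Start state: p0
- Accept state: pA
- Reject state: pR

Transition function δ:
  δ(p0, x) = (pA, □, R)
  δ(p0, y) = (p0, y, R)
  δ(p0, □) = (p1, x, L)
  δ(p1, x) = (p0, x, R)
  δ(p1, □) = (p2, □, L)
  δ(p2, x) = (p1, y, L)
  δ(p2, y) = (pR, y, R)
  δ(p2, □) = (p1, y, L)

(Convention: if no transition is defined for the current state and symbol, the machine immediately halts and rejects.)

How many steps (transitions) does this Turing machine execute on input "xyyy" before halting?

Execution trace:
Initial: [p0]xyyy
Step 1: δ(p0, x) = (pA, □, R) → □[pA]yyy

The machine reaches the accept state pA and halts.

The machine executed 1 step before halting.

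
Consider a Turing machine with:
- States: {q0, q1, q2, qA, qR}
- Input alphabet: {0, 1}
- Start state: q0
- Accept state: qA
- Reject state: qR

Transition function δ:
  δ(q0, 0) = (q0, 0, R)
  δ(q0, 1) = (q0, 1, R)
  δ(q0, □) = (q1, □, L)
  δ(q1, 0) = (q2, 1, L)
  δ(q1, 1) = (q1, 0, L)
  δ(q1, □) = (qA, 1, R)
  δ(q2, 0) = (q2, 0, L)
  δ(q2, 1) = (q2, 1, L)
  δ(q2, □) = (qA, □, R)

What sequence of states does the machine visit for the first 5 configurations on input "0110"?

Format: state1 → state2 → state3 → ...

Execution trace:
Initial: [q0]0110
Step 1: δ(q0, 0) = (q0, 0, R) → 0[q0]110
Step 2: δ(q0, 1) = (q0, 1, R) → 01[q0]10
Step 3: δ(q0, 1) = (q0, 1, R) → 011[q0]0
Step 4: δ(q0, 0) = (q0, 0, R) → 0110[q0]□

State sequence: q0 → q0 → q0 → q0 → q0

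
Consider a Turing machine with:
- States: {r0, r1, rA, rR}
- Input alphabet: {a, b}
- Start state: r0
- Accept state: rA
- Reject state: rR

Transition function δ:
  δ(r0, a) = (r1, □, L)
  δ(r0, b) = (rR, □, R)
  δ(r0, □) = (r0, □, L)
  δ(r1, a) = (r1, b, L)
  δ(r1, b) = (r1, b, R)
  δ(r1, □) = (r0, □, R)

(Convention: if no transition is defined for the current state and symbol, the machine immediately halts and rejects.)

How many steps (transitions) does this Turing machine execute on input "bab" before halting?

Execution trace:
Initial: [r0]bab
Step 1: δ(r0, b) = (rR, □, R) → □[rR]ab

The machine reaches the reject state rR and halts.

The machine executed 1 step before halting.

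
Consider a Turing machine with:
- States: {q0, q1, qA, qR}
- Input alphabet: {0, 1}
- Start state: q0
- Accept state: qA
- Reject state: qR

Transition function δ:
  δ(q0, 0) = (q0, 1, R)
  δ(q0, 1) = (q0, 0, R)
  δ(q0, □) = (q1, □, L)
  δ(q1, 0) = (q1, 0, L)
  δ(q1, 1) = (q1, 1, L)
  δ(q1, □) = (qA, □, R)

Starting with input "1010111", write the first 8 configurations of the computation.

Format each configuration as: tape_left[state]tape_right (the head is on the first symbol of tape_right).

Transitions applied:
Step 1: δ(q0, 1) = (q0, 0, R)
Step 2: δ(q0, 0) = (q0, 1, R)
Step 3: δ(q0, 1) = (q0, 0, R)
Step 4: δ(q0, 0) = (q0, 1, R)
Step 5: δ(q0, 1) = (q0, 0, R)
Step 6: δ(q0, 1) = (q0, 0, R)
Step 7: δ(q0, 1) = (q0, 0, R)

The first 8 configurations are:
[q0]1010111 ⊢ 0[q0]010111 ⊢ 01[q0]10111 ⊢ 010[q0]0111 ⊢ 0101[q0]111 ⊢ 01010[q0]11 ⊢ 010100[q0]1 ⊢ 0101000[q0]□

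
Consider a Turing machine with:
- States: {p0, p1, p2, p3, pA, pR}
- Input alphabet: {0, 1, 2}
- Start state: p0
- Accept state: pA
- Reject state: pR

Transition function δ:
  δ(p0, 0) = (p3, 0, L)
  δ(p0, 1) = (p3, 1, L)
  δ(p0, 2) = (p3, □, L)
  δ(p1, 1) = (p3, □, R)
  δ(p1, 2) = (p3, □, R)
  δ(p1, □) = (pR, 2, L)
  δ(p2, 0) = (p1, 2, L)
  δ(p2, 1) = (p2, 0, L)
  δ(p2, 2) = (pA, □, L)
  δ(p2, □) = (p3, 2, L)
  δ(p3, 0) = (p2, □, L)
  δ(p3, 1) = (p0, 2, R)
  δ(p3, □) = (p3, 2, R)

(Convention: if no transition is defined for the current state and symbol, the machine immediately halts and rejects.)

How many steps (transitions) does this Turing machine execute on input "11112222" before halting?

Execution trace:
Initial: [p0]11112222
Step 1: δ(p0, 1) = (p3, 1, L) → [p3]□11112222
Step 2: δ(p3, □) = (p3, 2, R) → 2[p3]11112222
Step 3: δ(p3, 1) = (p0, 2, R) → 22[p0]1112222
Step 4: δ(p0, 1) = (p3, 1, L) → 2[p3]21112222

No transition is defined for δ(p3, 2). By convention the machine halts and rejects.

The machine executed 4 steps before halting.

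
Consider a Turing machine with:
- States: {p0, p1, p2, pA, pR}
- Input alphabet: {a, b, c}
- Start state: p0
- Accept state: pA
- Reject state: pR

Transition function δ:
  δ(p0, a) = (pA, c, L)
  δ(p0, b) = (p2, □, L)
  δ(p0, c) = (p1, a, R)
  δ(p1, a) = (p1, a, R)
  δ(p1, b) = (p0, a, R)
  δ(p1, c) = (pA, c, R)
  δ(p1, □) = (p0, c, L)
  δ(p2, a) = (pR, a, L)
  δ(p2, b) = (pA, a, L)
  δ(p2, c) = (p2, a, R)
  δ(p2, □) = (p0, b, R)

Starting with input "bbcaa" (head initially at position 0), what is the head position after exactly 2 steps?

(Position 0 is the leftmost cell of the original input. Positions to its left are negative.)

Execution trace (head position shown):
Step 0: [p0]bbcaa  (head at position 0)
Step 1: move left → [p2]□□bcaa  (head at position -1)
Step 2: move right → b[p0]□bcaa  (head at position 0)

After 2 steps, the head is at position 0.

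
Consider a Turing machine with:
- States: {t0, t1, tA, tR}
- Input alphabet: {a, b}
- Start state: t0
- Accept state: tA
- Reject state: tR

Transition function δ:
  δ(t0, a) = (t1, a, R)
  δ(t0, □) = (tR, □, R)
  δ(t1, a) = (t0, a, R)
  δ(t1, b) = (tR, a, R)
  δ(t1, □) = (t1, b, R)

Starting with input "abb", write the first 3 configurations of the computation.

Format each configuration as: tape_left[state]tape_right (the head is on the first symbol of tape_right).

Transitions applied:
Step 1: δ(t0, a) = (t1, a, R)
Step 2: δ(t1, b) = (tR, a, R)

The first 3 configurations are:
[t0]abb ⊢ a[t1]bb ⊢ aa[tR]b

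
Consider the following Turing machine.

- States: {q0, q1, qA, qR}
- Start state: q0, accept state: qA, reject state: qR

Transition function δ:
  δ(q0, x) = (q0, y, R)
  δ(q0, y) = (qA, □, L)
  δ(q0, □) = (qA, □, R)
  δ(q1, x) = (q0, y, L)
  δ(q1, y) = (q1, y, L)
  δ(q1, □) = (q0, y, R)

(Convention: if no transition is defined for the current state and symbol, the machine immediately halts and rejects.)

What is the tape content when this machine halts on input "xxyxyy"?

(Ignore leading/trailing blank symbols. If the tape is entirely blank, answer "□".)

Execution trace:
Initial: [q0]xxyxyy
Step 1: δ(q0, x) = (q0, y, R) → y[q0]xyxyy
Step 2: δ(q0, x) = (q0, y, R) → yy[q0]yxyy
Step 3: δ(q0, y) = (qA, □, L) → y[qA]y□xyy

The machine reaches the accept state qA and halts.

Final tape (ignoring leading/trailing blanks): yy□xyy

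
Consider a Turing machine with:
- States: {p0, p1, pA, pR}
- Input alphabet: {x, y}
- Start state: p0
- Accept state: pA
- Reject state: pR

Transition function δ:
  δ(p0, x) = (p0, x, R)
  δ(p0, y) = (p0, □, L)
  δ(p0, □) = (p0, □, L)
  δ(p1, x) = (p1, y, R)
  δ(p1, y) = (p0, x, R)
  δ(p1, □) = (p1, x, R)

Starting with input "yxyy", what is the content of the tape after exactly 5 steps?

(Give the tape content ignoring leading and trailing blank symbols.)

Execution trace:
Initial: [p0]yxyy
Step 1: δ(p0, y) = (p0, □, L) → [p0]□□xyy
Step 2: δ(p0, □) = (p0, □, L) → [p0]□□□xyy
Step 3: δ(p0, □) = (p0, □, L) → [p0]□□□□xyy
Step 4: δ(p0, □) = (p0, □, L) → [p0]□□□□□xyy
Step 5: δ(p0, □) = (p0, □, L) → [p0]□□□□□□xyy

After 5 steps, the tape (ignoring leading/trailing blanks) is: xyy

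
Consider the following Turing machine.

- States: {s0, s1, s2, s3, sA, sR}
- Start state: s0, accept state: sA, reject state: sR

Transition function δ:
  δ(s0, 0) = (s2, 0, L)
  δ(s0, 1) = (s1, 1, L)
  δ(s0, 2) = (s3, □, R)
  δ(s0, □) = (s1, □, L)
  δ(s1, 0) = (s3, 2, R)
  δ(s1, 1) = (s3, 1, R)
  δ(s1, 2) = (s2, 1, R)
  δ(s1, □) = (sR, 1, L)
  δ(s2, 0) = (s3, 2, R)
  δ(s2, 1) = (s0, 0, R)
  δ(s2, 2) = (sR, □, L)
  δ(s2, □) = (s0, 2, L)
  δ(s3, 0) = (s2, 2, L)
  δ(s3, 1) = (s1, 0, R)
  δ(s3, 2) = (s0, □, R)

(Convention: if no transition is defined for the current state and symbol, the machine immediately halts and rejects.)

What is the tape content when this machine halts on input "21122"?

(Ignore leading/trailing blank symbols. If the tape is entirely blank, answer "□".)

Execution trace:
Initial: [s0]21122
Step 1: δ(s0, 2) = (s3, □, R) → □[s3]1122
Step 2: δ(s3, 1) = (s1, 0, R) → □0[s1]122
Step 3: δ(s1, 1) = (s3, 1, R) → □01[s3]22
Step 4: δ(s3, 2) = (s0, □, R) → □01□[s0]2
Step 5: δ(s0, 2) = (s3, □, R) → □01□□[s3]□

No transition is defined for δ(s3, □). By convention the machine halts and rejects.

Final tape (ignoring leading/trailing blanks): 01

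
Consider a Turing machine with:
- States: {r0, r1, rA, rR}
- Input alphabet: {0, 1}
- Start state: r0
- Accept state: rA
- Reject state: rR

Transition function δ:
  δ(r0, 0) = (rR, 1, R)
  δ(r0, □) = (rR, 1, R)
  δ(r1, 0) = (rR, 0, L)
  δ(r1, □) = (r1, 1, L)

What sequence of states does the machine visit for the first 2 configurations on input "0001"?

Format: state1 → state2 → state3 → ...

Execution trace:
Initial: [r0]0001
Step 1: δ(r0, 0) = (rR, 1, R) → 1[rR]001

The machine reaches the reject state rR and halts.

State sequence: r0 → rR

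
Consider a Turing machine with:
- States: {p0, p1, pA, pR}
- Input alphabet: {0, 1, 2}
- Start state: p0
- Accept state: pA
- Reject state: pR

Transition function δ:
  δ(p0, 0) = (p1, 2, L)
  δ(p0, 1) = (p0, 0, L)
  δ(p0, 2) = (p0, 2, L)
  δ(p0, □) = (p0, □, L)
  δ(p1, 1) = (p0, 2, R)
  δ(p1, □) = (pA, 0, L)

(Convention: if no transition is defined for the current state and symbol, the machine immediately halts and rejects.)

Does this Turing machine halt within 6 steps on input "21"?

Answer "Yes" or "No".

Execution trace:
Initial: [p0]21
Step 1: δ(p0, 2) = (p0, 2, L) → [p0]□21
Step 2: δ(p0, □) = (p0, □, L) → [p0]□□21
Step 3: δ(p0, □) = (p0, □, L) → [p0]□□□21
Step 4: δ(p0, □) = (p0, □, L) → [p0]□□□□21
Step 5: δ(p0, □) = (p0, □, L) → [p0]□□□□□21
Step 6: δ(p0, □) = (p0, □, L) → [p0]□□□□□□21

The machine has not reached a halting state after 6 steps.
The machine did not halt within the 6-step bound.

Answer: No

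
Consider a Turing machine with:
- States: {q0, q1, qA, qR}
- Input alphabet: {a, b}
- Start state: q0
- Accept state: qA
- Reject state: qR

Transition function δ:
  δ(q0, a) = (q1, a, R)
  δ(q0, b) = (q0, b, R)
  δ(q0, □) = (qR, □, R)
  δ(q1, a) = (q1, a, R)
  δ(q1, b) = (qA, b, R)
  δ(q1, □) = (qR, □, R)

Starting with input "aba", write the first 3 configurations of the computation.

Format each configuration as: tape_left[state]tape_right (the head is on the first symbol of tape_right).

Transitions applied:
Step 1: δ(q0, a) = (q1, a, R)
Step 2: δ(q1, b) = (qA, b, R)

The first 3 configurations are:
[q0]aba ⊢ a[q1]ba ⊢ ab[qA]a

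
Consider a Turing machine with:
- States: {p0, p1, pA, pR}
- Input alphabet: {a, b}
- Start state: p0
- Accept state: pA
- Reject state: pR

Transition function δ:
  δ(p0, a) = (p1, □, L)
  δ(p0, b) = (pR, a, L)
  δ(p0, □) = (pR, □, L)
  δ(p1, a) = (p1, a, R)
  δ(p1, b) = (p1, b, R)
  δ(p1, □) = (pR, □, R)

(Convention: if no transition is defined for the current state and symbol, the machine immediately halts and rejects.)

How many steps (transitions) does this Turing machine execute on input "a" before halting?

Execution trace:
Initial: [p0]a
Step 1: δ(p0, a) = (p1, □, L) → [p1]□□
Step 2: δ(p1, □) = (pR, □, R) → □[pR]□

The machine reaches the reject state pR and halts.

The machine executed 2 steps before halting.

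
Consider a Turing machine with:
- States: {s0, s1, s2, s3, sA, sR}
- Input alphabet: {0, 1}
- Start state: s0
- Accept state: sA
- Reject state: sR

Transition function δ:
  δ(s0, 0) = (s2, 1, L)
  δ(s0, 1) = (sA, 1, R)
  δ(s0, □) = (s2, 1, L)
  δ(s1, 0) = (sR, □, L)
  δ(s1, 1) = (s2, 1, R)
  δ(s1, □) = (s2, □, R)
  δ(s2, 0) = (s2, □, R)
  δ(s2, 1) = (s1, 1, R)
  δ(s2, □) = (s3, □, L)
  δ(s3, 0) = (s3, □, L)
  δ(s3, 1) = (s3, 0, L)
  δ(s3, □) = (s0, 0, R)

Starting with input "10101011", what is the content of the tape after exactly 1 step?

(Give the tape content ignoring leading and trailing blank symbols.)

Execution trace:
Initial: [s0]10101011
Step 1: δ(s0, 1) = (sA, 1, R) → 1[sA]0101011

The machine reaches the accept state sA and halts.

After 1 step, the tape (ignoring leading/trailing blanks) is: 10101011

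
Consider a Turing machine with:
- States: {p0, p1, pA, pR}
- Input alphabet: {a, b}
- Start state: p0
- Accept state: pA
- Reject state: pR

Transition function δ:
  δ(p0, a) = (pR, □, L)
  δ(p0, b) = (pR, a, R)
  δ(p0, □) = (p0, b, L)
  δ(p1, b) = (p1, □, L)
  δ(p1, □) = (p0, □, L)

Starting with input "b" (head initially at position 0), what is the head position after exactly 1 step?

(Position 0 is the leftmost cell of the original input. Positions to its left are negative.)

Execution trace (head position shown):
Step 0: [p0]b  (head at position 0)
Step 1: move right → a[pR]□  (head at position 1)

After 1 step, the head is at position 1.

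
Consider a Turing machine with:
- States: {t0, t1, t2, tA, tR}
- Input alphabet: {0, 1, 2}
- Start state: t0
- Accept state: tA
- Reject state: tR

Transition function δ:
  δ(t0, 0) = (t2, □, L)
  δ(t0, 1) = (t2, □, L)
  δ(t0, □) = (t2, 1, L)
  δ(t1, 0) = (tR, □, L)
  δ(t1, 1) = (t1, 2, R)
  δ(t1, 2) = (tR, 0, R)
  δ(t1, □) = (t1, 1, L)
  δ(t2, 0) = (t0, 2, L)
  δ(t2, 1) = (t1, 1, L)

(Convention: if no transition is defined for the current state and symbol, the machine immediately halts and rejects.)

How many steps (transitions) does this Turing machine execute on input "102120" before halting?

Execution trace:
Initial: [t0]102120
Step 1: δ(t0, 1) = (t2, □, L) → [t2]□□02120

No transition is defined for δ(t2, □). By convention the machine halts and rejects.

The machine executed 1 step before halting.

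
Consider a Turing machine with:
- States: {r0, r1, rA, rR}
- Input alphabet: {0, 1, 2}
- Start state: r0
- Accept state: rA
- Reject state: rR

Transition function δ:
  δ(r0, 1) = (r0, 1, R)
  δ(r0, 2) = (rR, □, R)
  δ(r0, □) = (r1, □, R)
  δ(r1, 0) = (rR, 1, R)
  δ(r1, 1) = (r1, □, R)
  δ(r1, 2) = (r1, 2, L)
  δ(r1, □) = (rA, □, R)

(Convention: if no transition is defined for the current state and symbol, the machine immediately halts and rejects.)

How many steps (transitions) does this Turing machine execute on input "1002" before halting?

Execution trace:
Initial: [r0]1002
Step 1: δ(r0, 1) = (r0, 1, R) → 1[r0]002

No transition is defined for δ(r0, 0). By convention the machine halts and rejects.

The machine executed 1 step before halting.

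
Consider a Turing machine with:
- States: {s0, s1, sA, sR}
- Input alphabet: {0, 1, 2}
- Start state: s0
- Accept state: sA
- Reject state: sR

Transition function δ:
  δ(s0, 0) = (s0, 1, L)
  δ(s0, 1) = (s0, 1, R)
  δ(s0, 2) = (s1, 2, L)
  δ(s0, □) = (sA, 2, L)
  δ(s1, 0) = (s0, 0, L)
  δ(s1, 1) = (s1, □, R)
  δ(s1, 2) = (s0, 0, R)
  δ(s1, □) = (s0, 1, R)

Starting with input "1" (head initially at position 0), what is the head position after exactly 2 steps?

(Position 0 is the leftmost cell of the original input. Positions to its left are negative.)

Execution trace (head position shown):
Step 0: [s0]1  (head at position 0)
Step 1: move right → 1[s0]□  (head at position 1)
Step 2: move left → [sA]12  (head at position 0)

After 2 steps, the head is at position 0.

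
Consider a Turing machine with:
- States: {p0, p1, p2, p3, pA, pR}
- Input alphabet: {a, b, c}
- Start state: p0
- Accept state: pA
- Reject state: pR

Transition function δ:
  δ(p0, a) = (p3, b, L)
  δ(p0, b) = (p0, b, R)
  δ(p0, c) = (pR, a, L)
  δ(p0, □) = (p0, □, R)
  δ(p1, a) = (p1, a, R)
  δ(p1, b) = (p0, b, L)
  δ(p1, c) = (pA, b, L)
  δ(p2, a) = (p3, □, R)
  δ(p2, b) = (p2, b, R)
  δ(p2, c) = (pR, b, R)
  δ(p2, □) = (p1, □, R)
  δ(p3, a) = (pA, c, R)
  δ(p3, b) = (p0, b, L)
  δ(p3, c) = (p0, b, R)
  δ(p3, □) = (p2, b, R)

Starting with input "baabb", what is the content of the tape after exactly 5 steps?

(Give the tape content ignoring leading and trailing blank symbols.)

Execution trace:
Initial: [p0]baabb
Step 1: δ(p0, b) = (p0, b, R) → b[p0]aabb
Step 2: δ(p0, a) = (p3, b, L) → [p3]bbabb
Step 3: δ(p3, b) = (p0, b, L) → [p0]□bbabb
Step 4: δ(p0, □) = (p0, □, R) → □[p0]bbabb
Step 5: δ(p0, b) = (p0, b, R) → □b[p0]babb

After 5 steps, the tape (ignoring leading/trailing blanks) is: bbabb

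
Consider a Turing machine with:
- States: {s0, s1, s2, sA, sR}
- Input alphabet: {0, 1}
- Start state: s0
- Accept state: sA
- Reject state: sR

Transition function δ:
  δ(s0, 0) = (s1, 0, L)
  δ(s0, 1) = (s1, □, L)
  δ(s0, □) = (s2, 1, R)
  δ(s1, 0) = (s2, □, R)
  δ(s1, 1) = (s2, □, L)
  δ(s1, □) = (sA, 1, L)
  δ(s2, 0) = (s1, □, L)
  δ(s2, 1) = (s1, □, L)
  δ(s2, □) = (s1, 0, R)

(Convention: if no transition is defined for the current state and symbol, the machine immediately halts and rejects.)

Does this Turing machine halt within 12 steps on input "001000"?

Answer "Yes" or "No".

Execution trace:
Initial: [s0]001000
Step 1: δ(s0, 0) = (s1, 0, L) → [s1]□001000
Step 2: δ(s1, □) = (sA, 1, L) → [sA]□1001000

The machine reaches the accept state sA and halts.
The machine halted after 2 steps (within the 12-step bound).

Answer: Yes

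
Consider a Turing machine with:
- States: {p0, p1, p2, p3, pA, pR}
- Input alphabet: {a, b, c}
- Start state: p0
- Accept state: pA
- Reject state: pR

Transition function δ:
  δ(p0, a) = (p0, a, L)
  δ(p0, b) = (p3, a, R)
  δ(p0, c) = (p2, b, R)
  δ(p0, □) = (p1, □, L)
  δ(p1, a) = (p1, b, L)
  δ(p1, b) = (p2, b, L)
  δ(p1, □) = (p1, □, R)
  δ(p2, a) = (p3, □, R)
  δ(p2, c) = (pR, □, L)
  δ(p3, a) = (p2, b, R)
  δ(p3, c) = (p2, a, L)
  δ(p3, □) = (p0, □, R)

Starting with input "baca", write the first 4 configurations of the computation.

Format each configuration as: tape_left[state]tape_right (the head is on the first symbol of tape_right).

Transitions applied:
Step 1: δ(p0, b) = (p3, a, R)
Step 2: δ(p3, a) = (p2, b, R)
Step 3: δ(p2, c) = (pR, □, L)

The first 4 configurations are:
[p0]baca ⊢ a[p3]aca ⊢ ab[p2]ca ⊢ a[pR]b□a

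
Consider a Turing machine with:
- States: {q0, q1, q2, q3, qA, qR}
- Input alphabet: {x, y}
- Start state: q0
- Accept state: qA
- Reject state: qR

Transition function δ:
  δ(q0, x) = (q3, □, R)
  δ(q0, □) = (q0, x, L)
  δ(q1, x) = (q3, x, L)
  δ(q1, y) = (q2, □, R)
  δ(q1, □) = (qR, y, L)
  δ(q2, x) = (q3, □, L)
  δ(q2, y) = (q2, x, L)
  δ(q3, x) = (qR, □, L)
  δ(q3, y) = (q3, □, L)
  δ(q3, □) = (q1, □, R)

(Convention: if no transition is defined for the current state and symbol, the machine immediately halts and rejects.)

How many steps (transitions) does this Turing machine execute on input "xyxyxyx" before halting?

Execution trace:
Initial: [q0]xyxyxyx
Step 1: δ(q0, x) = (q3, □, R) → □[q3]yxyxyx
Step 2: δ(q3, y) = (q3, □, L) → [q3]□□xyxyx
Step 3: δ(q3, □) = (q1, □, R) → □[q1]□xyxyx
Step 4: δ(q1, □) = (qR, y, L) → [qR]□yxyxyx

The machine reaches the reject state qR and halts.

The machine executed 4 steps before halting.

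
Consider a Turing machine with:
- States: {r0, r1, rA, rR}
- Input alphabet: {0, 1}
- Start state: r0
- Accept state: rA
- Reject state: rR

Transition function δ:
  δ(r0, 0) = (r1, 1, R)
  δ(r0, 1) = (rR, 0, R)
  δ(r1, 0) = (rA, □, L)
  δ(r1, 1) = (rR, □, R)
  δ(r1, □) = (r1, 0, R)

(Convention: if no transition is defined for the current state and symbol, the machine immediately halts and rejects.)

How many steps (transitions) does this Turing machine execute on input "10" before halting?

Execution trace:
Initial: [r0]10
Step 1: δ(r0, 1) = (rR, 0, R) → 0[rR]0

The machine reaches the reject state rR and halts.

The machine executed 1 step before halting.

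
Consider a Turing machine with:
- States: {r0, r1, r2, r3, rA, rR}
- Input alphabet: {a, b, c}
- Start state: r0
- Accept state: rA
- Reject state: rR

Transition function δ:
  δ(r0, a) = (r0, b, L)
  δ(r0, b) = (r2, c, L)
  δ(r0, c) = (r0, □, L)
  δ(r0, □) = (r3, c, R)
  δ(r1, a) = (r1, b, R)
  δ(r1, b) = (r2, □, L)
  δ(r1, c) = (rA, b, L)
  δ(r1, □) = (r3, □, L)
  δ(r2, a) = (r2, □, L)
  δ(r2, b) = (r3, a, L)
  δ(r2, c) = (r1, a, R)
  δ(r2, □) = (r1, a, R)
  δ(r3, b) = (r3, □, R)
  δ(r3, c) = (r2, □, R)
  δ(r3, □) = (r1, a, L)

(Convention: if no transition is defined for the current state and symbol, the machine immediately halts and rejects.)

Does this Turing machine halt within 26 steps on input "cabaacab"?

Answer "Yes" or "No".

Execution trace:
Initial: [r0]cabaacab
Step 1: δ(r0, c) = (r0, □, L) → [r0]□□abaacab
Step 2: δ(r0, □) = (r3, c, R) → c[r3]□abaacab
Step 3: δ(r3, □) = (r1, a, L) → [r1]caabaacab
Step 4: δ(r1, c) = (rA, b, L) → [rA]□baabaacab

The machine reaches the accept state rA and halts.
The machine halted after 4 steps (within the 26-step bound).

Answer: Yes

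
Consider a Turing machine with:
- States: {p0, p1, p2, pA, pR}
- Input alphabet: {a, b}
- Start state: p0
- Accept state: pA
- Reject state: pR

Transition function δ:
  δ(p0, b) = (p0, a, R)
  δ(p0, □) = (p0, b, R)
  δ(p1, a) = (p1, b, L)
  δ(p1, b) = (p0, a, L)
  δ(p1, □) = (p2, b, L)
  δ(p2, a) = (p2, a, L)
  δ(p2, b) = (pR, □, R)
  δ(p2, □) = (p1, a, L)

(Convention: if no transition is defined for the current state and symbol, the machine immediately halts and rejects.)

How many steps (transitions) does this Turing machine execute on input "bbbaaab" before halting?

Execution trace:
Initial: [p0]bbbaaab
Step 1: δ(p0, b) = (p0, a, R) → a[p0]bbaaab
Step 2: δ(p0, b) = (p0, a, R) → aa[p0]baaab
Step 3: δ(p0, b) = (p0, a, R) → aaa[p0]aaab

No transition is defined for δ(p0, a). By convention the machine halts and rejects.

The machine executed 3 steps before halting.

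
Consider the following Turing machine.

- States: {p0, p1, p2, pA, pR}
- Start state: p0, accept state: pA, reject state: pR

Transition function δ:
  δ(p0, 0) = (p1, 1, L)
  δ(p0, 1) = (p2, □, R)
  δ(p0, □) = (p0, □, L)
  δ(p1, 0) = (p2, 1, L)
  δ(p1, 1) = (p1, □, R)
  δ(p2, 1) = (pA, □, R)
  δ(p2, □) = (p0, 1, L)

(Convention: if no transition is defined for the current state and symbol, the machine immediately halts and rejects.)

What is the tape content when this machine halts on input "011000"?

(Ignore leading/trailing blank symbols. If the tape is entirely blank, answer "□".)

Execution trace:
Initial: [p0]011000
Step 1: δ(p0, 0) = (p1, 1, L) → [p1]□111000

No transition is defined for δ(p1, □). By convention the machine halts and rejects.

Final tape (ignoring leading/trailing blanks): 111000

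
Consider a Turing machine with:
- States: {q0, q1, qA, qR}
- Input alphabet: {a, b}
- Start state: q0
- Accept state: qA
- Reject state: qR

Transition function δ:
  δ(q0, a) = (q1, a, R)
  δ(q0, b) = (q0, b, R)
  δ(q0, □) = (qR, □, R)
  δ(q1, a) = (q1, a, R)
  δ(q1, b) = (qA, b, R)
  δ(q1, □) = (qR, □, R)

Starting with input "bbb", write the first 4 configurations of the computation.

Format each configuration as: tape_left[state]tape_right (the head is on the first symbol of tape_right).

Transitions applied:
Step 1: δ(q0, b) = (q0, b, R)
Step 2: δ(q0, b) = (q0, b, R)
Step 3: δ(q0, b) = (q0, b, R)

The first 4 configurations are:
[q0]bbb ⊢ b[q0]bb ⊢ bb[q0]b ⊢ bbb[q0]□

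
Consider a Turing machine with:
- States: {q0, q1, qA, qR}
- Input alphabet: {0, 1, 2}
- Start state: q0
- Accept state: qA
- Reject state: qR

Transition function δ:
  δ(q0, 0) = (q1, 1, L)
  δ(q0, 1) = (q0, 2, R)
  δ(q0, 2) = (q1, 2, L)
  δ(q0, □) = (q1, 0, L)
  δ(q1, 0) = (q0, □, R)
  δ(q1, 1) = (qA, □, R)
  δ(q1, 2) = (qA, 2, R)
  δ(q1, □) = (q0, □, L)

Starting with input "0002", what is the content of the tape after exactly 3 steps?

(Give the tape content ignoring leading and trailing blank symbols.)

Execution trace:
Initial: [q0]0002
Step 1: δ(q0, 0) = (q1, 1, L) → [q1]□1002
Step 2: δ(q1, □) = (q0, □, L) → [q0]□□1002
Step 3: δ(q0, □) = (q1, 0, L) → [q1]□0□1002

After 3 steps, the tape (ignoring leading/trailing blanks) is: 0□1002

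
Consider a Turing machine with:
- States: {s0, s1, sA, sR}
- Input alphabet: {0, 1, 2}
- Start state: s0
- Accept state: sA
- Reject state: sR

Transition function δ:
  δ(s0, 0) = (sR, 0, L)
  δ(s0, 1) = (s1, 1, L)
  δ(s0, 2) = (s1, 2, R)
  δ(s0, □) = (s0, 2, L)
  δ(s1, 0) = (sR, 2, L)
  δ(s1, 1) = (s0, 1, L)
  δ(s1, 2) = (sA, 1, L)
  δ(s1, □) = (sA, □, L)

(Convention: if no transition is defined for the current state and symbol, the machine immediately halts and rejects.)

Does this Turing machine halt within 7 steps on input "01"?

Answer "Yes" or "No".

Execution trace:
Initial: [s0]01
Step 1: δ(s0, 0) = (sR, 0, L) → [sR]□01

The machine reaches the reject state sR and halts.
The machine halted after 1 step (within the 7-step bound).

Answer: Yes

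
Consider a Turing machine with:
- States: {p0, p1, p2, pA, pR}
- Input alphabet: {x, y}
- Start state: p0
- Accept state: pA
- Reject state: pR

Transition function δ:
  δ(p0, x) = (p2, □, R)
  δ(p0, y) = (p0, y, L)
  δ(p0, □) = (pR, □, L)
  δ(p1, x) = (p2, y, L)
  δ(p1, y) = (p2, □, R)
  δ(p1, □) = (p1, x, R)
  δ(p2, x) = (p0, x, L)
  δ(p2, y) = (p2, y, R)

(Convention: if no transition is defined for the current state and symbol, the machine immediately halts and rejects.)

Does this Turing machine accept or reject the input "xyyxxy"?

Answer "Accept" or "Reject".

Execution trace:
Initial: [p0]xyyxxy
Step 1: δ(p0, x) = (p2, □, R) → □[p2]yyxxy
Step 2: δ(p2, y) = (p2, y, R) → □y[p2]yxxy
Step 3: δ(p2, y) = (p2, y, R) → □yy[p2]xxy
Step 4: δ(p2, x) = (p0, x, L) → □y[p0]yxxy
Step 5: δ(p0, y) = (p0, y, L) → □[p0]yyxxy
Step 6: δ(p0, y) = (p0, y, L) → [p0]□yyxxy
Step 7: δ(p0, □) = (pR, □, L) → [pR]□□yyxxy

The machine reaches the reject state pR and halts.

Answer: Reject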